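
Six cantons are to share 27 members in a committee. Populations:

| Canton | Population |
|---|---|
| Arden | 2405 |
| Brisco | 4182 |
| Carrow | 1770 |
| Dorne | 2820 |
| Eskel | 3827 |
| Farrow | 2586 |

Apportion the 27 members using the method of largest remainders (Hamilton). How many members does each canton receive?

Arden 4, Brisco 6, Carrow 3, Dorne 4, Eskel 6, Farrow 4

Total 17590; standard divisor 17590/27 ≈ 651.481.
Standard quotas: Arden 3.692, Brisco 6.419, Carrow 2.717, Dorne 4.329, Eskel 5.874, Farrow 3.969.
Lower quotas: Arden 3, Brisco 6, Carrow 2, Dorne 4, Eskel 5, Farrow 3 (sum 23, leaving 4 seats).
Remainders in descending order: Farrow 0.969, Eskel 0.874, Carrow 0.717, Arden 0.692, Brisco 0.419, Dorne 0.329.
The surplus seats go to Farrow, Eskel, Carrow, Arden.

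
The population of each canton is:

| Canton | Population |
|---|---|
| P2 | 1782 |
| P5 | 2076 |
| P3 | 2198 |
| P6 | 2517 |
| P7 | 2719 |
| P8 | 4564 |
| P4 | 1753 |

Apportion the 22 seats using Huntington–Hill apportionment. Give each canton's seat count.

With divisor 809: modified quotas P2 2.203, P5 2.566, P3 2.717, P6 3.111, P7 3.361, P8 5.642, P4 2.167.
Geometric-mean thresholds: P2 √(2·3)=2.449, P5 √(2·3)=2.449, P3 √(2·3)=2.449, P6 √(3·4)=3.464, P7 √(3·4)=3.464, P8 √(5·6)=5.477, P4 √(2·3)=2.449.
Each quota rounded against its threshold gives P2 2, P5 3, P3 3, P6 3, P7 3, P8 6, P4 2 (total 22).

P2: 2, P5: 3, P3: 3, P6: 3, P7: 3, P8: 6, P4: 2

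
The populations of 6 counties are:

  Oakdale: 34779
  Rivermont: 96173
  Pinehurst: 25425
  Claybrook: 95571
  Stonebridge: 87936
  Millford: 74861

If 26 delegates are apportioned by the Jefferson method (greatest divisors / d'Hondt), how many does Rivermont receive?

Standard divisor 414745/26 ≈ 15951.731; standard quotas: Oakdale 2.180, Rivermont 6.029, Pinehurst 1.594, Claybrook 5.991, Stonebridge 5.513, Millford 4.693.
Rounding down gives 2, 6, 1, 5, 5, 4 = 23 seats, so the divisor must be adjusted.
With modified divisor 14200: modified quotas Oakdale 2.449, Rivermont 6.773, Pinehurst 1.790, Claybrook 6.730, Stonebridge 6.193, Millford 5.272.
Rounding down: Oakdale 2, Rivermont 6, Pinehurst 1, Claybrook 6, Stonebridge 6, Millford 5 (total 26).
Rivermont receives 6.

6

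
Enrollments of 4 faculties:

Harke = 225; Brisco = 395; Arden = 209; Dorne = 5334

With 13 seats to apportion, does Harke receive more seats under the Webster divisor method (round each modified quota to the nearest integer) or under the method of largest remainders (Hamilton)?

Hamilton

Webster: Harke 0, Brisco 1, Arden 0, Dorne 12.
Hamilton: Harke 1, Brisco 1, Arden 0, Dorne 11.
Harke gets 0 under Webster and 1 under Hamilton.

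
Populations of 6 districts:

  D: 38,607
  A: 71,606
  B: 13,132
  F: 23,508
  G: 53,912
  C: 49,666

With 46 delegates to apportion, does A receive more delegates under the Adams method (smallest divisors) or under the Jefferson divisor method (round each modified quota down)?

Jefferson

Adams: D 7, A 13, B 3, F 4, G 10, C 9.
Jefferson: D 7, A 14, B 2, F 4, G 10, C 9.
A gets 13 under Adams and 14 under Jefferson.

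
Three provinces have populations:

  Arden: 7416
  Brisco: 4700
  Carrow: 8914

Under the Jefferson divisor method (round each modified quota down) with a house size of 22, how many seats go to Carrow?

Standard divisor 21030/22 ≈ 955.909; standard quotas: Arden 7.758, Brisco 4.917, Carrow 9.325.
Rounding down gives 7, 4, 9 = 20 seats, so the divisor must be adjusted.
With modified divisor 900: modified quotas Arden 8.240, Brisco 5.222, Carrow 9.904.
Rounding down: Arden 8, Brisco 5, Carrow 9 (total 22).
Carrow receives 9.

9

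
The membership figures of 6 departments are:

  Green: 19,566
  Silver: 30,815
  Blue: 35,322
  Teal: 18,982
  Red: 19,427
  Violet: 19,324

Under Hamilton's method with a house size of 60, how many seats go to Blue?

Total 143436; standard divisor 143436/60 ≈ 2390.6.
Standard quotas: Green 8.1846, Silver 12.8901, Blue 14.7754, Teal 7.9403, Red 8.1264, Violet 8.0833.
Lower quotas: Green 8, Silver 12, Blue 14, Teal 7, Red 8, Violet 8 (sum 57, leaving 3 seats).
Remainders in descending order: Teal 0.9403, Silver 0.8901, Blue 0.7754, Green 0.1846, Red 0.1264, Violet 0.0833.
The surplus seats go to Teal, Silver, Blue.
Blue receives 15.

15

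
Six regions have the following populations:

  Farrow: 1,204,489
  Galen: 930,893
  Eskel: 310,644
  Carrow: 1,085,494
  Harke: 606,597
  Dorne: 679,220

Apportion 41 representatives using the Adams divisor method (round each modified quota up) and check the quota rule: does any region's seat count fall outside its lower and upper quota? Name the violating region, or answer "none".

none

Standard quotas: Farrow 10.251, Galen 7.923, Eskel 2.644, Carrow 9.239, Harke 5.163, Dorne 5.781.
Adams allocation: Farrow 10, Galen 8, Eskel 3, Carrow 9, Harke 5, Dorne 6.
Every allocation lies between the lower and upper quota.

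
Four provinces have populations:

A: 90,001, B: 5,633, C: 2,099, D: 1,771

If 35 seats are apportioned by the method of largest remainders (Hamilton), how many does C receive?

1

Total 99504; standard divisor 99504/35 ≈ 2842.971.
Standard quotas: A 31.6574, B 1.9814, C 0.7383, D 0.6229.
Lower quotas: A 31, B 1, C 0, D 0 (sum 32, leaving 3 seats).
Remainders in descending order: B 0.9814, C 0.7383, A 0.6574, D 0.6229.
Largest remainders: B, C, A receive the extra seats.
C receives 1.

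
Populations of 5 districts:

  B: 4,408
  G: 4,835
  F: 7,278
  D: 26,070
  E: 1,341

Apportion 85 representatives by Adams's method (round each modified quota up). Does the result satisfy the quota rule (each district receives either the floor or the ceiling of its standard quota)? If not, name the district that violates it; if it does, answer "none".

D

Standard quotas: B 8.529, G 9.355, F 14.082, D 50.440, E 2.595.
Adams allocation: B 9, G 10, F 14, D 49, E 3.
D has quota 50.440 (lower 50, upper 51) but receives 49 — outside the quota interval.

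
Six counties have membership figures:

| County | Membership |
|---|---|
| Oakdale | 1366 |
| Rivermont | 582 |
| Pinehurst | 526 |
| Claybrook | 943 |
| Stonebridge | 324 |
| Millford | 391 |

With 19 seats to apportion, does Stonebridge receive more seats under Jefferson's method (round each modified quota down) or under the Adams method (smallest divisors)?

Adams

Jefferson: Oakdale 7, Rivermont 3, Pinehurst 2, Claybrook 4, Stonebridge 1, Millford 2.
Adams: Oakdale 6, Rivermont 3, Pinehurst 2, Claybrook 4, Stonebridge 2, Millford 2.
Stonebridge gets 1 under Jefferson and 2 under Adams.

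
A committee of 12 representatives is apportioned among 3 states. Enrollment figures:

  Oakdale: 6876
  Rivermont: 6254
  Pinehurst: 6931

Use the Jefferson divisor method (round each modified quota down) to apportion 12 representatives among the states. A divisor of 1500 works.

Oakdale 4; Rivermont 4; Pinehurst 4

With modified divisor 1500: modified quotas Oakdale 4.584, Rivermont 4.169, Pinehurst 4.621.
Rounding down: Oakdale 4, Rivermont 4, Pinehurst 4 (total 12).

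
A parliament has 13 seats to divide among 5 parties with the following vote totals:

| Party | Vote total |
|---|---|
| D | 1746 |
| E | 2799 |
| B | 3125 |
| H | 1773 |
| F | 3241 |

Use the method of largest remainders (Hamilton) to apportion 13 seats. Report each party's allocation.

Total 12684; standard divisor 12684/13 ≈ 975.692.
Standard quotas: D 1.789, E 2.869, B 3.203, H 1.817, F 3.322.
Lower quotas: D 1, E 2, B 3, H 1, F 3 (sum 10, leaving 3 seats).
Remainders in descending order: E 0.869, H 0.817, D 0.789, F 0.322, B 0.203.
The surplus seats go to E, H, D.

D 2, E 3, B 3, H 2, F 3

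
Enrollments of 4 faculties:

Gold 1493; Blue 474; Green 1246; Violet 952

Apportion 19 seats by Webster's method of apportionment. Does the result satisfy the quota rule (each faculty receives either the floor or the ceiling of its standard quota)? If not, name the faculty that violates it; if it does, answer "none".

Standard quotas: Gold 6.811, Blue 2.162, Green 5.684, Violet 4.343.
Webster allocation: Gold 7, Blue 2, Green 6, Violet 4.
Every allocation lies between the lower and upper quota.

none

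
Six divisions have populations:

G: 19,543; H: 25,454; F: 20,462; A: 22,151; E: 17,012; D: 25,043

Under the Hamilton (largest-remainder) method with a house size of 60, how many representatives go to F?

9

The standard divisor is 129665/60 ≈ 2161.083.
Standard quotas: G 9.0431, H 11.7784, F 9.4684, A 10.2500, E 7.8720, D 11.5882.
Lower quotas: G 9, H 11, F 9, A 10, E 7, D 11 (sum 57, leaving 3 seats).
Remainders in descending order: E 0.8720, H 0.7784, D 0.5882, F 0.4684, A 0.2500, G 0.0431.
The surplus seats go to E, H, D.
F receives 9.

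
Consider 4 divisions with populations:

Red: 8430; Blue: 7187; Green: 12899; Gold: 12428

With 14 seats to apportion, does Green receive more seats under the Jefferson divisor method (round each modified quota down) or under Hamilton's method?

Jefferson: Red 3, Blue 2, Green 5, Gold 4.
Hamilton: Red 3, Blue 3, Green 4, Gold 4.
Green gets 5 under Jefferson and 4 under Hamilton.

Jefferson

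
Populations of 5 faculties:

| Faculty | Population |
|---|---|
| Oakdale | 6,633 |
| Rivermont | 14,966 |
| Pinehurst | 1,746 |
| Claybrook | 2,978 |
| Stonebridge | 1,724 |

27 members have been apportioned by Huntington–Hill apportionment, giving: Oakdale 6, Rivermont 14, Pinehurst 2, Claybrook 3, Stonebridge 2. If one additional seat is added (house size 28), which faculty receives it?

Priority for the next seat is population ÷ (√(s·(s+1))).
Priorities: Oakdale 1023.494, Rivermont 1032.752, Pinehurst 712.802, Claybrook 859.675, Stonebridge 703.820.
Highest priority: Rivermont.

Rivermont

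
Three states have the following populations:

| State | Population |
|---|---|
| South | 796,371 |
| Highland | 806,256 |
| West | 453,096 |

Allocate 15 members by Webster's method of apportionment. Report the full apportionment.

South: 6; Highland: 6; West: 3

Standard divisor 2055723/15 ≈ 137048.2; standard quotas: South 5.811, Highland 5.883, West 3.306.
Rounding to the nearest integer gives South 6, Highland 6, West 3 — total 15, matching the house size, so no adjustment is needed.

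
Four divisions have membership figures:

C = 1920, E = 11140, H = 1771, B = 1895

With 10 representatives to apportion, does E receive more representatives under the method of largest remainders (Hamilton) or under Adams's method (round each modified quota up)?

Hamilton: C 1, E 7, H 1, B 1.
Adams: C 2, E 6, H 1, B 1.
E gets 7 under Hamilton and 6 under Adams.

Hamilton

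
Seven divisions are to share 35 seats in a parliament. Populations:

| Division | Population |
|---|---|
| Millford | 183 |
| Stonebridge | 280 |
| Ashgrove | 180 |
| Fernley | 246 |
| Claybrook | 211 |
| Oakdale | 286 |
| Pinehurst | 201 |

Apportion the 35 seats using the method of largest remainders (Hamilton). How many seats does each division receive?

Standard divisor: 1587 ÷ 35 ≈ 45.343.
Standard quotas: Millford 4.036, Stonebridge 6.175, Ashgrove 3.970, Fernley 5.425, Claybrook 4.653, Oakdale 6.307, Pinehurst 4.433.
Lower quotas: Millford 4, Stonebridge 6, Ashgrove 3, Fernley 5, Claybrook 4, Oakdale 6, Pinehurst 4 (sum 32, leaving 3 seats).
Remainders in descending order: Ashgrove 0.970, Claybrook 0.653, Pinehurst 0.433, Fernley 0.425, Oakdale 0.307, Stonebridge 0.175, Millford 0.036.
The surplus seats go to Ashgrove, Claybrook, Pinehurst.

Millford 4, Stonebridge 6, Ashgrove 4, Fernley 5, Claybrook 5, Oakdale 6, Pinehurst 5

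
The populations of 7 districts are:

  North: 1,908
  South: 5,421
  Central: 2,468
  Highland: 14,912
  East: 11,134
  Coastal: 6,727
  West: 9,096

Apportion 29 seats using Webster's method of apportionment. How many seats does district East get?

6

Standard divisor 51666/29 ≈ 1781.586; standard quotas: North 1.071, South 3.043, Central 1.385, Highland 8.370, East 6.249, Coastal 3.776, West 5.106.
Rounding to the nearest integer gives 1, 3, 1, 8, 6, 4, 5 = 28 seats, so the divisor must be adjusted.
With modified divisor 1730: modified quotas North 1.103, South 3.134, Central 1.427, Highland 8.620, East 6.436, Coastal 3.888, West 5.258.
Rounding to the nearest integer: North 1, South 3, Central 1, Highland 9, East 6, Coastal 4, West 5 (total 29).
East receives 6.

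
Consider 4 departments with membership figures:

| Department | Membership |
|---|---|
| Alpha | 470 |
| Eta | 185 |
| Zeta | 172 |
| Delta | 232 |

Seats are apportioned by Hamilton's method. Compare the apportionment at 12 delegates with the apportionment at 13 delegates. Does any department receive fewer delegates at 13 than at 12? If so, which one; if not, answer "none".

none

At 12 seats: Alpha 5, Eta 2, Zeta 2, Delta 3.
At 13 seats: Alpha 6, Eta 2, Zeta 2, Delta 3.
No department's allocation decreased.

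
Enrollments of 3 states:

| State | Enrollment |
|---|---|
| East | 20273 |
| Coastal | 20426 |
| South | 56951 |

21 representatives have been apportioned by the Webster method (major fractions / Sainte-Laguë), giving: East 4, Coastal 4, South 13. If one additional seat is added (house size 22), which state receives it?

Coastal

Priority for the next seat is population ÷ (current seats + 0.5).
Priorities: East 4505.111, Coastal 4539.111, South 4218.593.
Highest priority: Coastal.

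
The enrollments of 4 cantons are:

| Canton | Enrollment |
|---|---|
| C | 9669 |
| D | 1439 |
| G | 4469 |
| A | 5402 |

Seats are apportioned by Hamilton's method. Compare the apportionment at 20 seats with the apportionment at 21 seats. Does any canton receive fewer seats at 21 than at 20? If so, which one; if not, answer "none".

D

At 20 seats: C 9, D 2, G 4, A 5.
At 21 seats: C 10, D 1, G 5, A 5.
D drops from 2 to 1.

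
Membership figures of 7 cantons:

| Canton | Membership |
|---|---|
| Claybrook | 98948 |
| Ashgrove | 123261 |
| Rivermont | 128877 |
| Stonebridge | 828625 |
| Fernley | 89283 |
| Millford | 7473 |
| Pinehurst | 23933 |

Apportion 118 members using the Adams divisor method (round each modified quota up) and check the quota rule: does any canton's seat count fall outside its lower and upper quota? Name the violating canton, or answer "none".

Stonebridge

Standard quotas: Claybrook 8.979, Ashgrove 11.185, Rivermont 11.694, Stonebridge 75.191, Fernley 8.102, Millford 0.678, Pinehurst 2.172.
Adams allocation: Claybrook 9, Ashgrove 11, Rivermont 12, Stonebridge 74, Fernley 8, Millford 1, Pinehurst 3.
Stonebridge has quota 75.191 (lower 75, upper 76) but receives 74 — outside the quota interval.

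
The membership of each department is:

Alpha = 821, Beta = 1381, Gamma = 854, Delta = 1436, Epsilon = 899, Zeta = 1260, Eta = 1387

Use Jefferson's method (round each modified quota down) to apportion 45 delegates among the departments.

Alpha=4; Beta=8; Gamma=5; Delta=8; Epsilon=5; Zeta=7; Eta=8

Standard divisor 8038/45 ≈ 178.622; standard quotas: Alpha 4.596, Beta 7.731, Gamma 4.781, Delta 8.039, Epsilon 5.033, Zeta 7.054, Eta 7.765.
Rounding down gives 4, 7, 4, 8, 5, 7, 7 = 42 seats, so the divisor must be adjusted.
With modified divisor 170: modified quotas Alpha 4.829, Beta 8.124, Gamma 5.024, Delta 8.447, Epsilon 5.288, Zeta 7.412, Eta 8.159.
Rounding down: Alpha 4, Beta 8, Gamma 5, Delta 8, Epsilon 5, Zeta 7, Eta 8 (total 45).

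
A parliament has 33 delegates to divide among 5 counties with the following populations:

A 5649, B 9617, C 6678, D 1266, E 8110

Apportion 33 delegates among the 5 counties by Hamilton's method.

The standard divisor is 31320/33 ≈ 949.091.
Standard quotas: A 5.9520, B 10.1329, C 7.0362, D 1.3339, E 8.5450.
Lower quotas: A 5, B 10, C 7, D 1, E 8 (sum 31, leaving 2 seats).
Remainders in descending order: A 0.9520, E 0.5450, D 0.3339, B 0.1329, C 0.0362.
Largest remainders: A, E receive the extra seats.

A: 6, B: 10, C: 7, D: 1, E: 9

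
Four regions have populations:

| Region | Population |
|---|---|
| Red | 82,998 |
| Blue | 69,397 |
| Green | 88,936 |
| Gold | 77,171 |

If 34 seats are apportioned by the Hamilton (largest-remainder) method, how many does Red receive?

Standard divisor: 318502 ÷ 34 ≈ 9367.706.
Standard quotas: Red 8.8600, Blue 7.4081, Green 9.4939, Gold 8.2380.
Lower quotas: Red 8, Blue 7, Green 9, Gold 8 (sum 32, leaving 2 seats).
Remainders in descending order: Red 0.8600, Green 0.4939, Blue 0.4081, Gold 0.2380.
Largest remainders: Red, Green receive the extra seats.
Red receives 9.

9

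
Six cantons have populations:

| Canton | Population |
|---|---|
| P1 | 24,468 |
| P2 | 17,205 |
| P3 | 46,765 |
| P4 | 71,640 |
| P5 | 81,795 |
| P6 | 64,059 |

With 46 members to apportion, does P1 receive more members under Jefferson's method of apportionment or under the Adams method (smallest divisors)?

Adams

Jefferson: P1 3, P2 2, P3 7, P4 11, P5 13, P6 10.
Adams: P1 4, P2 3, P3 7, P4 11, P5 12, P6 9.
P1 gets 3 under Jefferson and 4 under Adams.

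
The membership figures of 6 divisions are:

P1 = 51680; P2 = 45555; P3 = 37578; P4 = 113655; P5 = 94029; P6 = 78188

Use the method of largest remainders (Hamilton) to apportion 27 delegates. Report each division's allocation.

P1: 3; P2: 3; P3: 3; P4: 7; P5: 6; P6: 5

The standard divisor is 420685/27 ≈ 15580.926.
Standard quotas: P1 3.3169, P2 2.9238, P3 2.4118, P4 7.2945, P5 6.0349, P6 5.0182.
Lower quotas: P1 3, P2 2, P3 2, P4 7, P5 6, P6 5 (sum 25, leaving 2 seats).
Remainders in descending order: P2 0.9238, P3 0.4118, P1 0.3169, P4 0.2945, P5 0.0349, P6 0.0182.
Largest remainders: P2, P3 receive the extra seats.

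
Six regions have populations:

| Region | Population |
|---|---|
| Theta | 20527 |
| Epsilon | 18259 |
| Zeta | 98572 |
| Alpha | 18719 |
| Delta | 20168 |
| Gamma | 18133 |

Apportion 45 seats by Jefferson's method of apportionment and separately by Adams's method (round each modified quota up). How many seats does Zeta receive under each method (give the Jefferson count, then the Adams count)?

24 and 22

Jefferson: Theta 5, Epsilon 4, Zeta 24, Alpha 4, Delta 4, Gamma 4.
Adams: Theta 5, Epsilon 4, Zeta 22, Alpha 5, Delta 5, Gamma 4.
Zeta gets 24 under Jefferson and 22 under Adams.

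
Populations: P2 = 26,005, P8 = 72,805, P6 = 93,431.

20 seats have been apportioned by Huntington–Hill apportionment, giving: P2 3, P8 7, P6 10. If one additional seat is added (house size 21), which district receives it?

P8

Priority for the next seat is population ÷ (√(s·(s+1))).
Priorities: P2 7506.997, P8 9728.977, P6 8908.296.
Highest priority: P8.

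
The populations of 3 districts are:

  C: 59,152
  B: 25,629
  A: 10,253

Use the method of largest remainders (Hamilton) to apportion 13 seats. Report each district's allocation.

C=8, B=4, A=1

Total 95034; standard divisor 95034/13 ≈ 7310.308.
Standard quotas: C 8.0916, B 3.5059, A 1.4025.
Lower quotas: C 8, B 3, A 1 (sum 12, leaving 1 seat).
Remainders in descending order: B 0.5059, A 0.4025, C 0.0916.
Largest remainder: B receives the extra seat.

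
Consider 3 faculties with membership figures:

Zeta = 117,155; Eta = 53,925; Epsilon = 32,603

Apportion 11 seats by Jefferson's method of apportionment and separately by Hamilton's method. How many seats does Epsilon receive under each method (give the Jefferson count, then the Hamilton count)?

1 and 2

Jefferson: Zeta 7, Eta 3, Epsilon 1.
Hamilton: Zeta 6, Eta 3, Epsilon 2.
Epsilon gets 1 under Jefferson and 2 under Hamilton.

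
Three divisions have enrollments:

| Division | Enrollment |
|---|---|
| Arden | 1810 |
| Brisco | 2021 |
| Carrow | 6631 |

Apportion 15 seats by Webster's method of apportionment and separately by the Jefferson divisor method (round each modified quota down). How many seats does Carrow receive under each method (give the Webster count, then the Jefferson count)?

Webster: Arden 3, Brisco 3, Carrow 9.
Jefferson: Arden 2, Brisco 3, Carrow 10.
Carrow gets 9 under Webster and 10 under Jefferson.

9 and 10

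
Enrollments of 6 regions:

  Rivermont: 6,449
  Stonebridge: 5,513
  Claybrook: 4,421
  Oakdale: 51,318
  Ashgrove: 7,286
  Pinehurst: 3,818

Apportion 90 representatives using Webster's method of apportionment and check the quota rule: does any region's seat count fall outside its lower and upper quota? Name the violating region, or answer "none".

Oakdale

Standard quotas: Rivermont 7.365, Stonebridge 6.296, Claybrook 5.049, Oakdale 58.608, Ashgrove 8.321, Pinehurst 4.360.
Webster allocation: Rivermont 7, Stonebridge 6, Claybrook 5, Oakdale 60, Ashgrove 8, Pinehurst 4.
Oakdale has quota 58.608 (lower 58, upper 59) but receives 60 — outside the quota interval.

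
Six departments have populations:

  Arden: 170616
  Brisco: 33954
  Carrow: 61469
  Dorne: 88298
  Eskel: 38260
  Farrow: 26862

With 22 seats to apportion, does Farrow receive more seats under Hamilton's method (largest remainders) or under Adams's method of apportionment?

Adams

Hamilton: Arden 9, Brisco 2, Carrow 3, Dorne 5, Eskel 2, Farrow 1.
Adams: Arden 8, Brisco 2, Carrow 3, Dorne 5, Eskel 2, Farrow 2.
Farrow gets 1 under Hamilton and 2 under Adams.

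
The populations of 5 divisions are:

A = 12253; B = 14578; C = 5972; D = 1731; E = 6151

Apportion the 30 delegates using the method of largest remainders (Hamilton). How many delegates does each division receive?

A 9, B 11, C 4, D 1, E 5

Standard divisor: 40685 ÷ 30 ≈ 1356.167.
Standard quotas: A 9.0350, B 10.7494, C 4.4036, D 1.2764, E 4.5356.
Lower quotas: A 9, B 10, C 4, D 1, E 4 (sum 28, leaving 2 seats).
Remainders in descending order: B 0.7494, E 0.5356, C 0.4036, D 0.2764, A 0.0350.
The surplus seats go to B, E.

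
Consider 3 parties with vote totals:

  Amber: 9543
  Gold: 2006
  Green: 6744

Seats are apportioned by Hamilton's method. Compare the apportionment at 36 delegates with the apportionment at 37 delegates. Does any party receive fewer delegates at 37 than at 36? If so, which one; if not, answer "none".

none

At 36 seats: Amber 19, Gold 4, Green 13.
At 37 seats: Amber 19, Gold 4, Green 14.
No party's allocation decreased.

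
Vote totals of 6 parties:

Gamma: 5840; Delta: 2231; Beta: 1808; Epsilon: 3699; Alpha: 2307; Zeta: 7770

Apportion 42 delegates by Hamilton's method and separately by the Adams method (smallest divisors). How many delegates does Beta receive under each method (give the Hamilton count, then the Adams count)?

Hamilton: Gamma 10, Delta 4, Beta 3, Epsilon 7, Alpha 4, Zeta 14.
Adams: Gamma 10, Delta 4, Beta 4, Epsilon 7, Alpha 4, Zeta 13.
Beta gets 3 under Hamilton and 4 under Adams.

3 and 4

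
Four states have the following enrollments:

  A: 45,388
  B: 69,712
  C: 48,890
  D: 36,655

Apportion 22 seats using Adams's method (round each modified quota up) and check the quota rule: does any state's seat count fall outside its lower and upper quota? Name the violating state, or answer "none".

Standard quotas: A 4.977, B 7.644, C 5.361, D 4.019.
Adams allocation: A 5, B 8, C 5, D 4.
Every allocation lies between the lower and upper quota.

none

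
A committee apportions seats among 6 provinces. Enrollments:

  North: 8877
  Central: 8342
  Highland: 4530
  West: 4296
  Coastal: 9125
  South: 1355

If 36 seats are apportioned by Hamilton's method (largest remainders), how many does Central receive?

The standard divisor is 36525/36 ≈ 1014.583.
Standard quotas: North 8.7494, Central 8.2221, Highland 4.4649, West 4.2343, Coastal 8.9938, South 1.3355.
Lower quotas: North 8, Central 8, Highland 4, West 4, Coastal 8, South 1 (sum 33, leaving 3 seats).
Remainders in descending order: Coastal 0.9938, North 0.7494, Highland 0.4649, South 0.3355, West 0.2343, Central 0.2221.
The surplus seats go to Coastal, North, Highland.
Central receives 8.

8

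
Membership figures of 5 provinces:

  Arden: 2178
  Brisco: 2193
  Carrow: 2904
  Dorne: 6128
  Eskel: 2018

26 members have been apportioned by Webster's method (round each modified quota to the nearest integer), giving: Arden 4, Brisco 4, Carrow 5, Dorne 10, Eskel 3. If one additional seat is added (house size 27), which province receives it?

Dorne

Priority for the next seat is population ÷ (current seats + 0.5).
Priorities: Arden 484.000, Brisco 487.333, Carrow 528.000, Dorne 583.619, Eskel 576.571.
Highest priority: Dorne.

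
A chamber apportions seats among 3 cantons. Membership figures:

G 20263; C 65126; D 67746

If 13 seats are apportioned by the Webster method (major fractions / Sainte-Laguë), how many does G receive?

2

Standard divisor 153135/13 ≈ 11779.615; standard quotas: G 1.720, C 5.529, D 5.751.
Rounding to the nearest integer gives 2, 6, 6 = 14 seats, so the divisor must be adjusted.
With modified divisor 12100: modified quotas G 1.675, C 5.382, D 5.599.
Rounding to the nearest integer: G 2, C 5, D 6 (total 13).
G receives 2.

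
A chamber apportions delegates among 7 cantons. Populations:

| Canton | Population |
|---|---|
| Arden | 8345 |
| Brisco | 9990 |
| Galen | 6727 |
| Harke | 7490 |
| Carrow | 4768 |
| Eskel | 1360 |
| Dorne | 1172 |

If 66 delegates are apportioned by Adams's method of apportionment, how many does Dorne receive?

Standard divisor 39852/66 ≈ 603.818; standard quotas: Arden 13.820, Brisco 16.545, Galen 11.141, Harke 12.404, Carrow 7.896, Eskel 2.252, Dorne 1.941.
Rounding up gives 14, 17, 12, 13, 8, 3, 2 = 69 seats, so the divisor must be adjusted.
With modified divisor 630: modified quotas Arden 13.246, Brisco 15.857, Galen 10.678, Harke 11.889, Carrow 7.568, Eskel 2.159, Dorne 1.860.
Rounding up: Arden 14, Brisco 16, Galen 11, Harke 12, Carrow 8, Eskel 3, Dorne 2 (total 66).
Dorne receives 2.

2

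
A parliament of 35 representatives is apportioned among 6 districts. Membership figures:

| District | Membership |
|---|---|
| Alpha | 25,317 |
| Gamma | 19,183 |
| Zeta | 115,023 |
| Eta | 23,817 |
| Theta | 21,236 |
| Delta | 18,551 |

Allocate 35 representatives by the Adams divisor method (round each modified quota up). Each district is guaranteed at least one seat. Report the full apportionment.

Alpha: 4, Gamma: 3, Zeta: 17, Eta: 4, Theta: 4, Delta: 3

Standard divisor 223127/35 ≈ 6375.057; standard quotas: Alpha 3.971, Gamma 3.009, Zeta 18.043, Eta 3.736, Theta 3.331, Delta 2.910.
Rounding up gives 4, 4, 19, 4, 4, 3 = 38 seats, so the divisor must be adjusted.
With modified divisor 6900: modified quotas Alpha 3.669, Gamma 2.780, Zeta 16.670, Eta 3.452, Theta 3.078, Delta 2.689.
Rounding up: Alpha 4, Gamma 3, Zeta 17, Eta 4, Theta 4, Delta 3 (total 35).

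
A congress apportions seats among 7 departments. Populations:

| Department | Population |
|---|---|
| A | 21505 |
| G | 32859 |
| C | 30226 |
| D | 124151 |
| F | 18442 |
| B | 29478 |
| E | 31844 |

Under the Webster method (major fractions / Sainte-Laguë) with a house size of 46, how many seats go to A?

3

Standard divisor 288505/46 ≈ 6271.848; standard quotas: A 3.429, G 5.239, C 4.819, D 19.795, F 2.940, B 4.700, E 5.077.
Rounding to the nearest integer gives A 3, G 5, C 5, D 20, F 3, B 5, E 5 — total 46, matching the house size, so no adjustment is needed.
A receives 3.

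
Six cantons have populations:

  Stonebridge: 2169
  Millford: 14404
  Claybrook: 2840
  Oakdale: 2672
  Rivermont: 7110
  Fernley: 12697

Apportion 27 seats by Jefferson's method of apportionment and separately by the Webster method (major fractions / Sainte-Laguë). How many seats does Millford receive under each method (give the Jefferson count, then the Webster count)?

Jefferson: Stonebridge 1, Millford 10, Claybrook 2, Oakdale 1, Rivermont 5, Fernley 8.
Webster: Stonebridge 1, Millford 9, Claybrook 2, Oakdale 2, Rivermont 5, Fernley 8.
Millford gets 10 under Jefferson and 9 under Webster.

10 and 9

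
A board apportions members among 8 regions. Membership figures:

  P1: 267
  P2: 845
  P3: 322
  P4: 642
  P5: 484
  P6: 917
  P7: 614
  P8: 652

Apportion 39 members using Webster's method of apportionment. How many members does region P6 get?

Standard divisor 4743/39 ≈ 121.615; standard quotas: P1 2.195, P2 6.948, P3 2.648, P4 5.279, P5 3.980, P6 7.540, P7 5.049, P8 5.361.
Rounding to the nearest integer gives P1 2, P2 7, P3 3, P4 5, P5 4, P6 8, P7 5, P8 5 — total 39, matching the house size, so no adjustment is needed.
P6 receives 8.

8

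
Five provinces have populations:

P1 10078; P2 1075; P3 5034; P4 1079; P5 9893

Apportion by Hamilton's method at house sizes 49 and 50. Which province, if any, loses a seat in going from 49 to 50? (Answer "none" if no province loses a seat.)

At 49 seats: P1 18, P2 2, P3 9, P4 2, P5 18.
At 50 seats: P1 19, P2 2, P3 9, P4 2, P5 18.
No province's allocation decreased.

none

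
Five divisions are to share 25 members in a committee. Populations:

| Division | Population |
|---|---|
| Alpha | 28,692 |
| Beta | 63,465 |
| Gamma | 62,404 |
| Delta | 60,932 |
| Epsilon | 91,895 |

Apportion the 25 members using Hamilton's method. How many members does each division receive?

Total 307388; standard divisor 307388/25 ≈ 12295.52.
Standard quotas: Alpha 2.3335, Beta 5.1616, Gamma 5.0753, Delta 4.9556, Epsilon 7.4739.
Lower quotas: Alpha 2, Beta 5, Gamma 5, Delta 4, Epsilon 7 (sum 23, leaving 2 seats).
Remainders in descending order: Delta 0.9556, Epsilon 0.4739, Alpha 0.3335, Beta 0.1616, Gamma 0.0753.
The surplus seats go to Delta, Epsilon.

Alpha: 2, Beta: 5, Gamma: 5, Delta: 5, Epsilon: 8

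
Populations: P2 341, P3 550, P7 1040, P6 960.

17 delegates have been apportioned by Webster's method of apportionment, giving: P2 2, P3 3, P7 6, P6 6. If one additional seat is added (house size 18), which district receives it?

Priority for the next seat is population ÷ (current seats + 0.5).
Priorities: P2 136.400, P3 157.143, P7 160.000, P6 147.692.
Highest priority: P7.

P7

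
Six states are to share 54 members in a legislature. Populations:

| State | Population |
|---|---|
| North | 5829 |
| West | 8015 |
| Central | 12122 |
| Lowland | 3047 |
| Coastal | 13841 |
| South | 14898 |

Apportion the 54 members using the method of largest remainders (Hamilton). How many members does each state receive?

North 5, West 8, Central 11, Lowland 3, Coastal 13, South 14

The standard divisor is 57752/54 ≈ 1069.481.
Standard quotas: North 5.4503, West 7.4943, Central 11.3345, Lowland 2.8490, Coastal 12.9418, South 13.9301.
Lower quotas: North 5, West 7, Central 11, Lowland 2, Coastal 12, South 13 (sum 50, leaving 4 seats).
Remainders in descending order: Coastal 0.9418, South 0.9301, Lowland 0.8490, West 0.4943, North 0.4503, Central 0.3345.
Largest remainders: Coastal, South, Lowland, West receive the extra seats.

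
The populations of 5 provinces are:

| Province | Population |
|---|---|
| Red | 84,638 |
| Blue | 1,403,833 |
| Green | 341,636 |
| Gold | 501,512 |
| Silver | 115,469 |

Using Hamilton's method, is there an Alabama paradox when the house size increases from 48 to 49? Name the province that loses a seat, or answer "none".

none

At 48 seats: Red 2, Blue 27, Green 7, Gold 10, Silver 2.
At 49 seats: Red 2, Blue 28, Green 7, Gold 10, Silver 2.
No province's allocation decreased.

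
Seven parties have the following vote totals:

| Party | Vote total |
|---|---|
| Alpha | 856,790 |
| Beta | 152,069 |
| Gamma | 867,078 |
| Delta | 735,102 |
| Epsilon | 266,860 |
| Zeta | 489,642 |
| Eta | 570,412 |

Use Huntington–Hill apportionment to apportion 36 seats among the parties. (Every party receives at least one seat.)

Alpha: 8, Beta: 1, Gamma: 8, Delta: 7, Epsilon: 2, Zeta: 5, Eta: 5

With divisor 109216: modified quotas Alpha 7.845, Beta 1.392, Gamma 7.939, Delta 6.731, Epsilon 2.443, Zeta 4.483, Eta 5.223.
Geometric-mean thresholds: Alpha √(7·8)=7.483, Beta √(1·2)=1.414, Gamma √(7·8)=7.483, Delta √(6·7)=6.481, Epsilon √(2·3)=2.449, Zeta √(4·5)=4.472, Eta √(5·6)=5.477.
Each quota rounded against its threshold gives Alpha 8, Beta 1, Gamma 8, Delta 7, Epsilon 2, Zeta 5, Eta 5 (total 36).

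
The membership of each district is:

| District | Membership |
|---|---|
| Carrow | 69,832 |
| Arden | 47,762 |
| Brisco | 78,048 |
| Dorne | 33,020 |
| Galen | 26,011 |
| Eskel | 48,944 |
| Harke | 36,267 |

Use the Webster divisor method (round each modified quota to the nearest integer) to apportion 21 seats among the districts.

Carrow 4; Arden 3; Brisco 5; Dorne 2; Galen 2; Eskel 3; Harke 2

Standard divisor 339884/21 ≈ 16184.952; standard quotas: Carrow 4.315, Arden 2.951, Brisco 4.822, Dorne 2.040, Galen 1.607, Eskel 3.024, Harke 2.241.
Rounding to the nearest integer gives Carrow 4, Arden 3, Brisco 5, Dorne 2, Galen 2, Eskel 3, Harke 2 — total 21, matching the house size, so no adjustment is needed.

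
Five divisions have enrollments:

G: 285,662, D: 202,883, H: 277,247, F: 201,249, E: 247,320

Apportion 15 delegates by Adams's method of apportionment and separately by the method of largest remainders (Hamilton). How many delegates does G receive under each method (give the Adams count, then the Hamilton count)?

3 and 4

Adams: G 3, D 3, H 3, F 3, E 3.
Hamilton: G 4, D 3, H 3, F 2, E 3.
G gets 3 under Adams and 4 under Hamilton.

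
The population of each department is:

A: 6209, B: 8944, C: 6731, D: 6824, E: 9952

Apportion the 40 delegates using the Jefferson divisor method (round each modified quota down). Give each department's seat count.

A: 6, B: 9, C: 7, D: 7, E: 11

Standard divisor 38660/40 ≈ 966.5; standard quotas: A 6.424, B 9.254, C 6.964, D 7.061, E 10.297.
Rounding down gives 6, 9, 6, 7, 10 = 38 seats, so the divisor must be adjusted.
With modified divisor 900: modified quotas A 6.899, B 9.938, C 7.479, D 7.582, E 11.058.
Rounding down: A 6, B 9, C 7, D 7, E 11 (total 40).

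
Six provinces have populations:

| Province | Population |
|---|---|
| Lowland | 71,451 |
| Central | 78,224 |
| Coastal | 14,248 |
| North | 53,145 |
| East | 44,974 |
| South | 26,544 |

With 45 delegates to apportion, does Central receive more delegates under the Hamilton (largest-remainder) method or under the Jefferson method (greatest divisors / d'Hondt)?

Hamilton: Lowland 11, Central 12, Coastal 2, North 9, East 7, South 4.
Jefferson: Lowland 11, Central 13, Coastal 2, North 8, East 7, South 4.
Central gets 12 under Hamilton and 13 under Jefferson.

Jefferson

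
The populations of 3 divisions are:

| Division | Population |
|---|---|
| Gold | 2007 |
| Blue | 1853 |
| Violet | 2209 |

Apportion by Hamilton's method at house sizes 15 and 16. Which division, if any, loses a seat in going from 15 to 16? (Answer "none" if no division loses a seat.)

At 15 seats: Gold 5, Blue 5, Violet 5.
At 16 seats: Gold 5, Blue 5, Violet 6.
No division's allocation decreased.

none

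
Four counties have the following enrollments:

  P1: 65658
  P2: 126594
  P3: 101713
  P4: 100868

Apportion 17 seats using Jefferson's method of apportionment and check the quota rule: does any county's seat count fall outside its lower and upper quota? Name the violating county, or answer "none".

Standard quotas: P1 2.827, P2 5.451, P3 4.379, P4 4.343.
Jefferson allocation: P1 3, P2 6, P3 4, P4 4.
Every allocation lies between the lower and upper quota.

none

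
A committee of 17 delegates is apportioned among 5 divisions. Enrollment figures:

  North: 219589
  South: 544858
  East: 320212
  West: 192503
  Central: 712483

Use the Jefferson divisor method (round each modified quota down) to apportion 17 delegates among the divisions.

Standard divisor 1989645/17 ≈ 117037.941; standard quotas: North 1.876, South 4.655, East 2.736, West 1.645, Central 6.088.
Rounding down gives 1, 4, 2, 1, 6 = 14 seats, so the divisor must be adjusted.
With modified divisor 104300: modified quotas North 2.105, South 5.224, East 3.070, West 1.846, Central 6.831.
Rounding down: North 2, South 5, East 3, West 1, Central 6 (total 17).

North 2; South 5; East 3; West 1; Central 6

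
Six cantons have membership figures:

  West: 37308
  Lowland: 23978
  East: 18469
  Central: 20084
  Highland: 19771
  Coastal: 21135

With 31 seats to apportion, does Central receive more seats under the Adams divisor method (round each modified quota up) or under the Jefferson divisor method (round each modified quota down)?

Adams: West 8, Lowland 5, East 4, Central 5, Highland 4, Coastal 5.
Jefferson: West 9, Lowland 5, East 4, Central 4, Highland 4, Coastal 5.
Central gets 5 under Adams and 4 under Jefferson.

Adams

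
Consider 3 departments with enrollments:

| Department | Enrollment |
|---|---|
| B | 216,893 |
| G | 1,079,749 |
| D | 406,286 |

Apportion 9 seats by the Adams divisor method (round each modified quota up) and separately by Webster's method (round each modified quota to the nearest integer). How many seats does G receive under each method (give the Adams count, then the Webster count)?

Adams: B 2, G 5, D 2.
Webster: B 1, G 6, D 2.
G gets 5 under Adams and 6 under Webster.

5 and 6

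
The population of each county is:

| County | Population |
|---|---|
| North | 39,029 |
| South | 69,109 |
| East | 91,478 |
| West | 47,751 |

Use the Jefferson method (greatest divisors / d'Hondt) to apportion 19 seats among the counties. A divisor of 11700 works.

North 3, South 5, East 7, West 4

With modified divisor 11700: modified quotas North 3.336, South 5.907, East 7.819, West 4.081.
Rounding down: North 3, South 5, East 7, West 4 (total 19).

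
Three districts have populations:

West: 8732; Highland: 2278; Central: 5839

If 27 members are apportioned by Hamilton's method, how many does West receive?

The standard divisor is 16849/27 ≈ 624.037.
Standard quotas: West 13.9928, Highland 3.6504, Central 9.3568.
Lower quotas: West 13, Highland 3, Central 9 (sum 25, leaving 2 seats).
Remainders in descending order: West 0.9928, Highland 0.6504, Central 0.3568.
The surplus seats go to West, Highland.
West receives 14.

14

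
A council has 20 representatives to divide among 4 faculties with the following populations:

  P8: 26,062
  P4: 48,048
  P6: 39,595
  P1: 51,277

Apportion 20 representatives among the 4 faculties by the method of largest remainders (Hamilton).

P8 3, P4 6, P6 5, P1 6

Standard divisor: 164982 ÷ 20 ≈ 8249.1.
Standard quotas: P8 3.1594, P4 5.8246, P6 4.7999, P1 6.2161.
Lower quotas: P8 3, P4 5, P6 4, P1 6 (sum 18, leaving 2 seats).
Remainders in descending order: P4 0.8246, P6 0.7999, P1 0.2161, P8 0.1594.
The surplus seats go to P4, P6.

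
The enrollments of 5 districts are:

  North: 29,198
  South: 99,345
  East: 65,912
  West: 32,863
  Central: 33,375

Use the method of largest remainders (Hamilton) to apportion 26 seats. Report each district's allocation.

North 3, South 10, East 7, West 3, Central 3

Standard divisor: 260693 ÷ 26 ≈ 10026.654.
Standard quotas: North 2.9120, South 9.9081, East 6.5737, West 3.2776, Central 3.3286.
Lower quotas: North 2, South 9, East 6, West 3, Central 3 (sum 23, leaving 3 seats).
Remainders in descending order: North 0.9120, South 0.9081, East 0.5737, Central 0.3286, West 0.2776.
The surplus seats go to North, South, East.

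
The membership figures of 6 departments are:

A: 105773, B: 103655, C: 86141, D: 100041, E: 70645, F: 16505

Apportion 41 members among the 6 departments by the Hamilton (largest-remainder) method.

A=9, B=9, C=7, D=9, E=6, F=1

The standard divisor is 482760/41 ≈ 11774.634.
Standard quotas: A 8.9831, B 8.8032, C 7.3158, D 8.4963, E 5.9998, F 1.4017.
Lower quotas: A 8, B 8, C 7, D 8, E 5, F 1 (sum 37, leaving 4 seats).
Remainders in descending order: E 0.9998, A 0.9831, B 0.8032, D 0.4963, F 0.4017, C 0.3158.
The surplus seats go to E, A, B, D.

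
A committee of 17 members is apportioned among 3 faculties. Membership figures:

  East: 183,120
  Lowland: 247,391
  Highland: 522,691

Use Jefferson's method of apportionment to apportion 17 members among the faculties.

East 3; Lowland 4; Highland 10

Standard divisor 953202/17 ≈ 56070.706; standard quotas: East 3.266, Lowland 4.412, Highland 9.322.
Rounding down gives 3, 4, 9 = 16 seats, so the divisor must be adjusted.
With modified divisor 50900: modified quotas East 3.598, Lowland 4.860, Highland 10.269.
Rounding down: East 3, Lowland 4, Highland 10 (total 17).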